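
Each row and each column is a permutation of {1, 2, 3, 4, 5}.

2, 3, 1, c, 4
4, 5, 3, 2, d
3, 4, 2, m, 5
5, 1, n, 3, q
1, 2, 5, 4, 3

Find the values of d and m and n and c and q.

At (row 1, col 4): row 1 already has {1, 2, 3, 4}, so the value is 5.
At (row 2, col 5): row 2 already has {2, 3, 4, 5}, so the value is 1.
For row 4, column 5: column 5 already has {1, 3, 4, 5}; that leaves 2.
At (row 3, col 4): row 3 already has {2, 3, 4, 5}, so the value is 1.
At (row 4, col 3): row 4 already has {1, 2, 3, 5}, so the value is 4.

d = 1, m = 1, n = 4, c = 5, q = 2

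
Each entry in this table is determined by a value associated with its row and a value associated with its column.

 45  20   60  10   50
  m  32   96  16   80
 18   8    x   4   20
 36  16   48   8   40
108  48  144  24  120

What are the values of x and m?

x = 24, m = 72

Each row is a constant multiple of every other row — this is a multiplication table with the headers hidden.
Row 3 is 8/20 = 2/5 times row 1, so its entry in column 3 is 60 × 2/5 = 24.
Row 2 is 32/20 = 8/5 times row 1, so its entry in column 1 is 45 × 8/5 = 72.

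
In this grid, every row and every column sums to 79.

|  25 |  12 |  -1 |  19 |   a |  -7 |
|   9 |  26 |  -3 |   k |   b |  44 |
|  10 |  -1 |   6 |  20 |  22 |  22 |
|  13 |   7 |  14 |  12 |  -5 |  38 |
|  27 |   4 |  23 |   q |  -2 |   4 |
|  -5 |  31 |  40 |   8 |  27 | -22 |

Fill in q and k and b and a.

The known cells in row 1 total 48, leaving 79 − 48 = 31 for the blank.
The known cells in column 5 total 73, leaving 79 − 73 = 6 for the blank.
The known cells in row 2 total 82, leaving 79 − 82 = -3 for the blank.
The known cells in row 5 total 56, leaving 79 − 56 = 23 for the blank.

q = 23, k = -3, b = 6, a = 31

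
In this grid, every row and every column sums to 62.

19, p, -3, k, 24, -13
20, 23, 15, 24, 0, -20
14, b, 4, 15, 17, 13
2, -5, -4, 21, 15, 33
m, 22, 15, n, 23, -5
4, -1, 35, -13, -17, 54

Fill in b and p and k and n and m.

b = -1, p = 24, k = 11, n = 4, m = 3

Column 1 has 19 + 20 + 14 + 2 + 4 = 59; the blank must be 62 − 59 = 3.
Row 3 has 14 + 4 + 15 + 17 + 13 = 63; the blank must be 62 − 63 = -1.
Column 2 has 23 − 1 − 5 + 22 − 1 = 38; the blank must be 62 − 38 = 24.
Row 5 has 3 + 22 + 15 + 23 − 5 = 58; the blank must be 62 − 58 = 4.
Row 1 has 19 + 24 − 3 + 24 − 13 = 51; the blank must be 62 − 51 = 11.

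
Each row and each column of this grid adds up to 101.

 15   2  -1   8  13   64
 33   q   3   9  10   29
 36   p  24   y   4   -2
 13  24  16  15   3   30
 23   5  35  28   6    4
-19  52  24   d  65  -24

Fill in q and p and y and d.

Row 6: -19 + 52 + 24 + 65 − 24 = 98, so its missing entry is 101 − 98 = 3.
Column 4: 8 + 9 + 15 + 28 + 3 = 63, so its missing entry is 101 − 63 = 38.
Row 2: 33 + 3 + 9 + 10 + 29 = 84, so its missing entry is 101 − 84 = 17.
Row 3: 36 + 24 + 38 + 4 − 2 = 100, so its missing entry is 101 − 100 = 1.

q = 17, p = 1, y = 38, d = 3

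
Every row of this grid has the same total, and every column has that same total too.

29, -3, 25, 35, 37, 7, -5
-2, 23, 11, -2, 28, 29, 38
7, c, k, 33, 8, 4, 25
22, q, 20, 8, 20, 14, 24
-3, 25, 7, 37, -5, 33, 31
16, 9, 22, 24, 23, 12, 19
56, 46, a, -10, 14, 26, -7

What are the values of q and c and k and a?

q = 17, c = 8, k = 40, a = 0

Rows 1 and 2 both sum to 125, so that's the common total.
Row 4: 22 + 20 + 8 + 20 + 14 + 24 = 108, so its missing entry is 125 − 108 = 17.
Row 7: 56 + 46 − 10 + 14 + 26 − 7 = 125, so its missing entry is 125 − 125 = 0.
Column 2: -3 + 23 + 17 + 25 + 9 + 46 = 117, so its missing entry is 125 − 117 = 8.
Row 3: 7 + 8 + 33 + 8 + 4 + 25 = 85, so its missing entry is 125 − 85 = 40.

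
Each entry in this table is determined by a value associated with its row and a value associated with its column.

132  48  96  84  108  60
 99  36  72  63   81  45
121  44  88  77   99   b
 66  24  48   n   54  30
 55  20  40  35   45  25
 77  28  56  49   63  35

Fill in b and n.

b = 55, n = 42

Each row is a constant multiple of every other row — this is a multiplication table with the headers hidden.
Row 3 is 121/132 = 11/12 times row 1, so its entry in column 6 is 60 × 11/12 = 55.
Row 4 is 66/132 = 1/2 times row 1, so its entry in column 4 is 84 × 1/2 = 42.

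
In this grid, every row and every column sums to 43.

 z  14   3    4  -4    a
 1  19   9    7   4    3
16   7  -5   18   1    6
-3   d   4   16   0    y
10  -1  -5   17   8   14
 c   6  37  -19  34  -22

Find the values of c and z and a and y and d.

c = 7, z = 12, a = 14, y = 28, d = -2

Column 2: 14 + 19 + 7 − 1 + 6 = 45, so its missing entry is 43 − 45 = -2.
Row 6: 6 + 37 − 19 + 34 − 22 = 36, so its missing entry is 43 − 36 = 7.
Column 1: 1 + 16 − 3 + 10 + 7 = 31, so its missing entry is 43 − 31 = 12.
Row 1: 12 + 14 + 3 + 4 − 4 = 29, so its missing entry is 43 − 29 = 14.
Row 4: -3 − 2 + 4 + 16 + 0 = 15, so its missing entry is 43 − 15 = 28.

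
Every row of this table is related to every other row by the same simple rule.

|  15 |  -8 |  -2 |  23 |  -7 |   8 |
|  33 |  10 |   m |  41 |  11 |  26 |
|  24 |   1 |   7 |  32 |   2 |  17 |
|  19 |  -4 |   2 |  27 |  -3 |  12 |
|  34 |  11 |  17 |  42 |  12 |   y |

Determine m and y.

m = 16, y = 27

The difference between any two rows is the same in every column — this is an addition table with the headers hidden.
Row 2 minus row 1 is 33 − 15 = 18, so its entry in column 3 is -2 + 18 = 16.
Row 5 minus row 1 is 34 − 15 = 19, so its entry in column 6 is 8 + 19 = 27.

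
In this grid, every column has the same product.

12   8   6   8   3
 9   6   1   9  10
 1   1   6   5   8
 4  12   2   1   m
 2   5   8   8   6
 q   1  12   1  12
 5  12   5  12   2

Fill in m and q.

m = 1, q = 8

Columns 2 and 3 each multiply to 34560, so every column has product 34560.
Column 5: 3×10×8×6×12×2 = 34560, so the missing entry is 34560 ÷ 34560 = 1.
Column 1: 12×9×1×4×2×5 = 4320, so the missing entry is 34560 ÷ 4320 = 8.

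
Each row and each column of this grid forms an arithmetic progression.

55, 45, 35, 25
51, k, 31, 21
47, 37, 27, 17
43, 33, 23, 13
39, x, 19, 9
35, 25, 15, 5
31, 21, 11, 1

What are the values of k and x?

Along each row the entries change by -10 per step; down each column they change by -4.
Row 2: from 51 at column 1, stepping by -10 to column 2 gives 41.
Row 5: from 39 at column 1, stepping by -10 to column 2 gives 29.

k = 41, x = 29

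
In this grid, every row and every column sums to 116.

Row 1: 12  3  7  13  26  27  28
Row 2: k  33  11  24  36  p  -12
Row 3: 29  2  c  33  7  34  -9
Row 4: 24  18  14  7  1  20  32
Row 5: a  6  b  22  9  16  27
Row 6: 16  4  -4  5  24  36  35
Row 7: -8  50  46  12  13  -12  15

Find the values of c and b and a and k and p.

c = 20, b = 22, a = 14, k = 29, p = -5

The known cells in column 6 total 121, leaving 116 − 121 = -5 for the blank.
The known cells in row 3 total 96, leaving 116 − 96 = 20 for the blank.
The known cells in column 3 total 94, leaving 116 − 94 = 22 for the blank.
The known cells in row 5 total 102, leaving 116 − 102 = 14 for the blank.
The known cells in row 2 total 87, leaving 116 − 87 = 29 for the blank.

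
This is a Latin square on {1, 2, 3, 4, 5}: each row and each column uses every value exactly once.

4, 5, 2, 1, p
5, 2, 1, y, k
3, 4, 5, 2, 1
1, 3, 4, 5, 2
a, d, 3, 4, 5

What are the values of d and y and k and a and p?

d = 1, y = 3, k = 4, a = 2, p = 3

Cell (5,1): column 1 already has {1, 3, 4, 5} → 2.
Cell (1,5): row 1 already has {1, 2, 4, 5} → 3.
For row 5, column 2: row 5 already has {2, 3, 4, 5}; that leaves 1.
Cell (2,5): column 5 already has {1, 2, 3, 5} → 4.
For row 2, column 4: row 2 already has {1, 2, 4, 5}; that leaves 3.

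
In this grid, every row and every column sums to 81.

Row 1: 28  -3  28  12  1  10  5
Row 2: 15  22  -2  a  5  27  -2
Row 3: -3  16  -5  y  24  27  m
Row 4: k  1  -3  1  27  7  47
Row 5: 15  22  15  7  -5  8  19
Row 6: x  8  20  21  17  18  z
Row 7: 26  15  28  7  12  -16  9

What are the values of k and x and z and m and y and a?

k = 1, x = -1, z = -2, m = 5, y = 17, a = 16

Row 4: 1 − 3 + 1 + 27 + 7 + 47 = 80, so its missing entry is 81 − 80 = 1.
Column 1: 28 + 15 − 3 + 1 + 15 + 26 = 82, so its missing entry is 81 − 82 = -1.
Row 6: -1 + 8 + 20 + 21 + 17 + 18 = 83, so its missing entry is 81 − 83 = -2.
Column 7: 5 − 2 + 47 + 19 − 2 + 9 = 76, so its missing entry is 81 − 76 = 5.
Row 3: -3 + 16 − 5 + 24 + 27 + 5 = 64, so its missing entry is 81 − 64 = 17.
Row 2: 15 + 22 − 2 + 5 + 27 − 2 = 65, so its missing entry is 81 − 65 = 16.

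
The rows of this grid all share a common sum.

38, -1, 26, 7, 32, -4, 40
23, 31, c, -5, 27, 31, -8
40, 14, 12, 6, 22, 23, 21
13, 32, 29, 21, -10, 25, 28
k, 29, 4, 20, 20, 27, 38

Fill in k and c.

Rows 1 and 4 both add up to 138, so every row sums to 138.
Row 5: 29 + 4 + 20 + 20 + 27 + 38 = 138, so the missing entry is 138 − 138 = 0.
Row 2: 23 + 31 − 5 + 27 + 31 − 8 = 99, so the missing entry is 138 − 99 = 39.

k = 0, c = 39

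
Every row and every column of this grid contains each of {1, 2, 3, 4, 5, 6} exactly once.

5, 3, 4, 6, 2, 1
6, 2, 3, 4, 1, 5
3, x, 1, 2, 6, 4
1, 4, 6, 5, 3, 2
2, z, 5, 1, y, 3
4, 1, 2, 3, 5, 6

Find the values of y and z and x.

At (row 5, col 5): column 5 already has {1, 2, 3, 5, 6}, so the value is 4.
For row 5, column 2: row 5 already has {1, 2, 3, 4, 5}; that leaves 6.
For row 3, column 2: row 3 already has {1, 2, 3, 4, 6}; that leaves 5.

y = 4, z = 6, x = 5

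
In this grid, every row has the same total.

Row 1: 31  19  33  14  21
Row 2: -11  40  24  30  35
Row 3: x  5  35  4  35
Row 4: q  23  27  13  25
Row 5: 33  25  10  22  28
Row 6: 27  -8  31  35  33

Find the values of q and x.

q = 30, x = 39

Rows 5 and 6 both add up to 118, so every row sums to 118.
Row 4: 23 + 27 + 13 + 25 = 88, so the missing entry is 118 − 88 = 30.
Row 3: 5 + 35 + 4 + 35 = 79, so the missing entry is 118 − 79 = 39.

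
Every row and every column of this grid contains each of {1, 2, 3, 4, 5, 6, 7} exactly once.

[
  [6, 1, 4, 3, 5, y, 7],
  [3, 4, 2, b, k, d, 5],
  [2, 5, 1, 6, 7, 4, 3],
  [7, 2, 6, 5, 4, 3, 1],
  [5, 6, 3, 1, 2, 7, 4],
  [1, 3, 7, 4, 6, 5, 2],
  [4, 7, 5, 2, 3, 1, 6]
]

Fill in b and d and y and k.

b = 7, d = 6, y = 2, k = 1

Cell (2,4): column 4 already has {1, 2, 3, 4, 5, 6} → 7.
At (row 1, col 6): row 1 already has {1, 3, 4, 5, 6, 7}, so the value is 2.
For row 2, column 5: column 5 already has {2, 3, 4, 5, 6, 7}; that leaves 1.
At (row 2, col 6): row 2 already has {1, 2, 3, 4, 5, 7}, so the value is 6.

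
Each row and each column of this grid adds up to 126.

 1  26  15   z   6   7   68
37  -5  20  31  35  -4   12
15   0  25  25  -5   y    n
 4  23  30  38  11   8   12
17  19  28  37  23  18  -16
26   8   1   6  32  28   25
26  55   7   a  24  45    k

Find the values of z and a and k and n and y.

z = 3, a = -14, k = -17, n = 42, y = 24

Row 1 has 1 + 26 + 15 + 6 + 7 + 68 = 123; the blank must be 126 − 123 = 3.
Column 4 has 3 + 31 + 25 + 38 + 37 + 6 = 140; the blank must be 126 − 140 = -14.
Row 7 has 26 + 55 + 7 − 14 + 24 + 45 = 143; the blank must be 126 − 143 = -17.
Column 7 has 68 + 12 + 12 − 16 + 25 − 17 = 84; the blank must be 126 − 84 = 42.
Row 3 has 15 + 0 + 25 + 25 − 5 + 42 = 102; the blank must be 126 − 102 = 24.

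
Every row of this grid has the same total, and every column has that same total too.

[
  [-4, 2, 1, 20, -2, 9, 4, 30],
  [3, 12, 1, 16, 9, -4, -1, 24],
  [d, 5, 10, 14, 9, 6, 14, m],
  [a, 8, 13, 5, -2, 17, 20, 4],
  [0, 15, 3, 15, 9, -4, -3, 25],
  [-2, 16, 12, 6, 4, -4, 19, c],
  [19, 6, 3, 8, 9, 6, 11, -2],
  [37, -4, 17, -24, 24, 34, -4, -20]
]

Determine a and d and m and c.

a = -5, d = 12, m = -10, c = 9

Rows 1 and 2 both sum to 60, so that's the common total.
Row 6: -2 + 16 + 12 + 6 + 4 − 4 + 19 = 51, so its missing entry is 60 − 51 = 9.
Column 8: 30 + 24 + 4 + 25 + 9 − 2 − 20 = 70, so its missing entry is 60 − 70 = -10.
Row 3: 5 + 10 + 14 + 9 + 6 + 14 − 10 = 48, so its missing entry is 60 − 48 = 12.
Row 4: 8 + 13 + 5 − 2 + 17 + 20 + 4 = 65, so its missing entry is 60 − 65 = -5.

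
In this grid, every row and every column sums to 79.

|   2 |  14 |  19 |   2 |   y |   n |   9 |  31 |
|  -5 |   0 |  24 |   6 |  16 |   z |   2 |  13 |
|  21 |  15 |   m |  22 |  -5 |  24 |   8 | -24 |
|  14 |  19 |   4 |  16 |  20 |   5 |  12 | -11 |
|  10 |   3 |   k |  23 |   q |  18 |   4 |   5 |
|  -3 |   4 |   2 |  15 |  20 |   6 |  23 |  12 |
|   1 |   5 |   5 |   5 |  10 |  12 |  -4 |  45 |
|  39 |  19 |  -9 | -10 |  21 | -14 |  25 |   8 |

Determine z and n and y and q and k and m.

Row 2 has -5 + 0 + 24 + 6 + 16 + 2 + 13 = 56; the blank must be 79 − 56 = 23.
Column 6 has 23 + 24 + 5 + 18 + 6 + 12 − 14 = 74; the blank must be 79 − 74 = 5.
Row 1 has 2 + 14 + 19 + 2 + 5 + 9 + 31 = 82; the blank must be 79 − 82 = -3.
Column 5 has -3 + 16 − 5 + 20 + 20 + 10 + 21 = 79; the blank must be 79 − 79 = 0.
Row 5 has 10 + 3 + 23 + 0 + 18 + 4 + 5 = 63; the blank must be 79 − 63 = 16.
Row 3 has 21 + 15 + 22 − 5 + 24 + 8 − 24 = 61; the blank must be 79 − 61 = 18.

z = 23, n = 5, y = -3, q = 0, k = 16, m = 18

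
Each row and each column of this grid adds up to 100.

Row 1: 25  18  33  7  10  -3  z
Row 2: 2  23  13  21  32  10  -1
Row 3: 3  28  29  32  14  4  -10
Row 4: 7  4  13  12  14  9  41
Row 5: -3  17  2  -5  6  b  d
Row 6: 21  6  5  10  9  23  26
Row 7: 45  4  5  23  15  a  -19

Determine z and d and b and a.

Row 7 has 45 + 4 + 5 + 23 + 15 − 19 = 73; the blank must be 100 − 73 = 27.
Column 6 has -3 + 10 + 4 + 9 + 23 + 27 = 70; the blank must be 100 − 70 = 30.
Row 5 has -3 + 17 + 2 − 5 + 6 + 30 = 47; the blank must be 100 − 47 = 53.
Row 1 has 25 + 18 + 33 + 7 + 10 − 3 = 90; the blank must be 100 − 90 = 10.

z = 10, d = 53, b = 30, a = 27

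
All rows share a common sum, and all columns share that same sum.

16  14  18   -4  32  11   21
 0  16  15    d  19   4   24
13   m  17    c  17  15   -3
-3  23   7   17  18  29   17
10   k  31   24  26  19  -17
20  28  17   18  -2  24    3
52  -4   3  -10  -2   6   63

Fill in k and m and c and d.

Rows 1 and 4 both sum to 108, so that's the common total.
Row 2: 0 + 16 + 15 + 19 + 4 + 24 = 78, so its missing entry is 108 − 78 = 30.
Column 4: -4 + 30 + 17 + 24 + 18 − 10 = 75, so its missing entry is 108 − 75 = 33.
Row 5: 10 + 31 + 24 + 26 + 19 − 17 = 93, so its missing entry is 108 − 93 = 15.
Row 3: 13 + 17 + 33 + 17 + 15 − 3 = 92, so its missing entry is 108 − 92 = 16.

k = 15, m = 16, c = 33, d = 30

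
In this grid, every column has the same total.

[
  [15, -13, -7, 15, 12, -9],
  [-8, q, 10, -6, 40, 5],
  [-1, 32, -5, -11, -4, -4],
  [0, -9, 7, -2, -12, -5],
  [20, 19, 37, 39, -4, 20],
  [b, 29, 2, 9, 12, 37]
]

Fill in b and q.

The complete columns each total 44.
Column 1 is missing 44 − 26 = 18 (since 15 − 8 − 1 + 0 + 20 = 26).
Column 2 is missing 44 − 58 = -14 (since -13 + 32 − 9 + 19 + 29 = 58).

b = 18, q = -14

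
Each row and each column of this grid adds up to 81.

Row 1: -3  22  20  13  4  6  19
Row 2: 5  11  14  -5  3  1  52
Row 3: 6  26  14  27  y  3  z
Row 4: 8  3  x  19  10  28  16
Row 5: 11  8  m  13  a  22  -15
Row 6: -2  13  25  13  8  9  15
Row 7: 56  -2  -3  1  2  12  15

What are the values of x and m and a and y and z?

x = -3, m = 14, a = 28, y = 26, z = -21

Column 7: 19 + 52 + 16 − 15 + 15 + 15 = 102, so its missing entry is 81 − 102 = -21.
Row 3: 6 + 26 + 14 + 27 + 3 − 21 = 55, so its missing entry is 81 − 55 = 26.
Column 5: 4 + 3 + 26 + 10 + 8 + 2 = 53, so its missing entry is 81 − 53 = 28.
Row 5: 11 + 8 + 13 + 28 + 22 − 15 = 67, so its missing entry is 81 − 67 = 14.
Row 4: 8 + 3 + 19 + 10 + 28 + 16 = 84, so its missing entry is 81 − 84 = -3.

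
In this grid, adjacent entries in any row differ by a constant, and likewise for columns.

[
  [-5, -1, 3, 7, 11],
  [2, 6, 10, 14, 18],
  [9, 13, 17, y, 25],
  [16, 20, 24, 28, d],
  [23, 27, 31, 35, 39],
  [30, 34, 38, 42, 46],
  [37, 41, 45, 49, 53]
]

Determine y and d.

Along each row the entries change by 4 per step; down each column they change by 7.
Row 3: from 9 at column 1, stepping by 4 to column 4 gives 21.
Row 4: from 16 at column 1, stepping by 4 to column 5 gives 32.

y = 21, d = 32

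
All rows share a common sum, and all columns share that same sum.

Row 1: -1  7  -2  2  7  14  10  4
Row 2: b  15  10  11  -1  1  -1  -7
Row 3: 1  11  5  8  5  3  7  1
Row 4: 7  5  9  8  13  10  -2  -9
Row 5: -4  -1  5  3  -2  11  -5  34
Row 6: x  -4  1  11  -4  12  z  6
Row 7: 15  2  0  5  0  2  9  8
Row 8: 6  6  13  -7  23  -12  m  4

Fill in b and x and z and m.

Rows 1 and 3 both sum to 41, so that's the common total.
Row 2 has 15 + 10 + 11 − 1 + 1 − 1 − 7 = 28; the blank must be 41 − 28 = 13.
Row 8 has 6 + 6 + 13 − 7 + 23 − 12 + 4 = 33; the blank must be 41 − 33 = 8.
Column 1 has -1 + 13 + 1 + 7 − 4 + 15 + 6 = 37; the blank must be 41 − 37 = 4.
Row 6 has 4 − 4 + 1 + 11 − 4 + 12 + 6 = 26; the blank must be 41 − 26 = 15.

b = 13, x = 4, z = 15, m = 8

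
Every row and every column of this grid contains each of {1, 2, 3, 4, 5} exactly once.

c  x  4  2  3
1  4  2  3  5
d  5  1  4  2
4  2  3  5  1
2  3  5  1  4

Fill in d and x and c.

For row 1, column 2: column 2 already has {2, 3, 4, 5}; that leaves 1.
Cell (3,1): row 3 already has {1, 2, 4, 5} → 3.
For row 1, column 1: row 1 already has {1, 2, 3, 4}; that leaves 5.

d = 3, x = 1, c = 5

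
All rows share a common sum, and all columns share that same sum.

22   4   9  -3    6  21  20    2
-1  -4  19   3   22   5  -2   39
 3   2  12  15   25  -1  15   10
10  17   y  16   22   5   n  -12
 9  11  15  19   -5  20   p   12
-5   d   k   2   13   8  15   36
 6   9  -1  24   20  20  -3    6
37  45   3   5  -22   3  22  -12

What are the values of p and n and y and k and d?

Rows 1 and 2 both sum to 81, so that's the common total.
Row 5 has 9 + 11 + 15 + 19 − 5 + 20 + 12 = 81; the blank must be 81 − 81 = 0.
Column 2 has 4 − 4 + 2 + 17 + 11 + 9 + 45 = 84; the blank must be 81 − 84 = -3.
Column 7 has 20 − 2 + 15 + 0 + 15 − 3 + 22 = 67; the blank must be 81 − 67 = 14.
Row 4 has 10 + 17 + 16 + 22 + 5 + 14 − 12 = 72; the blank must be 81 − 72 = 9.
Row 6 has -5 − 3 + 2 + 13 + 8 + 15 + 36 = 66; the blank must be 81 − 66 = 15.

p = 0, n = 14, y = 9, k = 15, d = -3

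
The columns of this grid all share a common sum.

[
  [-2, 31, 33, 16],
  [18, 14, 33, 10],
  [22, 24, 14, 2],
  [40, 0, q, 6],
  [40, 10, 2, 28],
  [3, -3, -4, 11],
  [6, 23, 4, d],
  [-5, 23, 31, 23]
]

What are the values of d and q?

d = 26, q = 9

The complete columns each total 122.
Column 4 is missing 122 − 96 = 26 (since 16 + 10 + 2 + 6 + 28 + 11 + 23 = 96).
Column 3 is missing 122 − 113 = 9 (since 33 + 33 + 14 + 2 − 4 + 4 + 31 = 113).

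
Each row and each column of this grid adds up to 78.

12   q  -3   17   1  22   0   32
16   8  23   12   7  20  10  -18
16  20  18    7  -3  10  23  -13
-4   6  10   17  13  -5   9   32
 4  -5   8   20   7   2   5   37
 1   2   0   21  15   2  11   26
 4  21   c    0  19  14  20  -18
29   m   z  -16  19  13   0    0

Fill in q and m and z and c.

q = -3, m = 29, z = 4, c = 18

Row 1 has 12 − 3 + 17 + 1 + 22 + 0 + 32 = 81; the blank must be 78 − 81 = -3.
Row 7 has 4 + 21 + 0 + 19 + 14 + 20 − 18 = 60; the blank must be 78 − 60 = 18.
Column 2 has -3 + 8 + 20 + 6 − 5 + 2 + 21 = 49; the blank must be 78 − 49 = 29.
Row 8 has 29 + 29 − 16 + 19 + 13 + 0 + 0 = 74; the blank must be 78 − 74 = 4.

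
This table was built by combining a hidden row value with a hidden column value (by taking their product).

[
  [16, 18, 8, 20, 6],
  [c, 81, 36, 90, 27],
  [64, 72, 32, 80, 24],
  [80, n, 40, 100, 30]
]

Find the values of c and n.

c = 72, n = 90

Each row is a constant multiple of every other row — this is a multiplication table with the headers hidden.
Row 2 is 27/6 = 9/2 times row 1, so its entry in column 1 is 16 × 9/2 = 72.
Row 4 is 30/6 = 5/1 times row 1, so its entry in column 2 is 18 × 5/1 = 90.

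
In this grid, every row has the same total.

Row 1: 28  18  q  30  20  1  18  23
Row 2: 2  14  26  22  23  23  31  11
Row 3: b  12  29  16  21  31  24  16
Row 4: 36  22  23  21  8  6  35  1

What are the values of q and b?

Rows 2 and 4 both add up to 152, so every row sums to 152.
Row 1: 28 + 18 + 30 + 20 + 1 + 18 + 23 = 138, so the missing entry is 152 − 138 = 14.
Row 3: 12 + 29 + 16 + 21 + 31 + 24 + 16 = 149, so the missing entry is 152 − 149 = 3.

q = 14, b = 3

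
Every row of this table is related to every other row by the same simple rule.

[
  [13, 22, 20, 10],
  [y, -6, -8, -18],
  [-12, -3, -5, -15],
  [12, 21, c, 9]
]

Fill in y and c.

y = -15, c = 19

The difference between any two rows is the same in every column — this is an addition table with the headers hidden.
Row 2 minus row 1 is -18 − 10 = -28, so its entry in column 1 is 13 + (-28) = -15.
Row 4 minus row 1 is 9 − 10 = -1, so its entry in column 3 is 20 + (-1) = 19.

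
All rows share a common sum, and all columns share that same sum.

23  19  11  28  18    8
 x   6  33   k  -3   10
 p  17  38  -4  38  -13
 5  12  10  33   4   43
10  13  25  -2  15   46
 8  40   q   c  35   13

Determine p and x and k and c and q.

p = 31, x = 30, k = 31, c = 21, q = -10

Rows 1 and 4 both sum to 107, so that's the common total.
The known cells in row 3 total 76, leaving 107 − 76 = 31 for the blank.
The known cells in column 1 total 77, leaving 107 − 77 = 30 for the blank.
The known cells in row 2 total 76, leaving 107 − 76 = 31 for the blank.
The known cells in column 4 total 86, leaving 107 − 86 = 21 for the blank.
The known cells in row 6 total 117, leaving 107 − 117 = -10 for the blank.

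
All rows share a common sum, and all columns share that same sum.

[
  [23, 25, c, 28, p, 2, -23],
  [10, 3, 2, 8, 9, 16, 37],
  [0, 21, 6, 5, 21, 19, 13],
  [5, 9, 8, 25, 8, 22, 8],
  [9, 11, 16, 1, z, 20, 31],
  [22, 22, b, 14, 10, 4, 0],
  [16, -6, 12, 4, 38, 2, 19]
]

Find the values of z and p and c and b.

z = -3, p = 2, c = 28, b = 13

Rows 2 and 3 both sum to 85, so that's the common total.
The known cells in row 5 total 88, leaving 85 − 88 = -3 for the blank.
The known cells in column 5 total 83, leaving 85 − 83 = 2 for the blank.
The known cells in row 1 total 57, leaving 85 − 57 = 28 for the blank.
The known cells in row 6 total 72, leaving 85 − 72 = 13 for the blank.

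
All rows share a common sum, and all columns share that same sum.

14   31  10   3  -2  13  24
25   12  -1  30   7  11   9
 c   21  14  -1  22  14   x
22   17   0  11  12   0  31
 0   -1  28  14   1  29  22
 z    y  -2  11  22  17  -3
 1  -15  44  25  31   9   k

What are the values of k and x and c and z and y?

k = -2, x = 12, c = 11, z = 20, y = 28

Rows 1 and 2 both sum to 93, so that's the common total.
The known cells in column 2 total 65, leaving 93 − 65 = 28 for the blank.
The known cells in row 6 total 73, leaving 93 − 73 = 20 for the blank.
The known cells in column 1 total 82, leaving 93 − 82 = 11 for the blank.
The known cells in row 3 total 81, leaving 93 − 81 = 12 for the blank.
The known cells in row 7 total 95, leaving 93 − 95 = -2 for the blank.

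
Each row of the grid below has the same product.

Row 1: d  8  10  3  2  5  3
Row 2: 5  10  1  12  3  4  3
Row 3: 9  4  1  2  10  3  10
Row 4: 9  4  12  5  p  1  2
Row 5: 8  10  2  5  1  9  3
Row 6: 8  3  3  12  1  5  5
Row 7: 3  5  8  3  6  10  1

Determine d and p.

d = 3, p = 5

Rows 2 and 7 each multiply to 21600, so every row has product 21600.
Row 1: 8×10×3×2×5×3 = 7200, so the missing entry is 21600 ÷ 7200 = 3.
Row 4: 9×4×12×5×1×2 = 4320, so the missing entry is 21600 ÷ 4320 = 5.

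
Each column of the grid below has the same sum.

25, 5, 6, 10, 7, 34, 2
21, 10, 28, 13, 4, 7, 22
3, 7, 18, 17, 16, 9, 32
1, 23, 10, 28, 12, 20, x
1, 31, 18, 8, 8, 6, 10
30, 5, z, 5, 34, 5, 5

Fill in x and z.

Columns 2 and 5 both add up to 81, so every column sums to 81.
Column 7: 2 + 22 + 32 + 10 + 5 = 71, so the missing entry is 81 − 71 = 10.
Column 3: 6 + 28 + 18 + 10 + 18 = 80, so the missing entry is 81 − 80 = 1.

x = 10, z = 1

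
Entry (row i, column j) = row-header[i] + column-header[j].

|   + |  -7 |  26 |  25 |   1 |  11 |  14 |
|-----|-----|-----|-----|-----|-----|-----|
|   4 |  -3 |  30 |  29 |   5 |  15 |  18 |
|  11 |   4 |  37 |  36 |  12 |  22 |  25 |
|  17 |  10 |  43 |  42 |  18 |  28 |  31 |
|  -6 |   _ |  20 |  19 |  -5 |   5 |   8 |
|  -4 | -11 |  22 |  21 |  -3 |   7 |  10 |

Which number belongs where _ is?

-6 + (-7) = -13.

-13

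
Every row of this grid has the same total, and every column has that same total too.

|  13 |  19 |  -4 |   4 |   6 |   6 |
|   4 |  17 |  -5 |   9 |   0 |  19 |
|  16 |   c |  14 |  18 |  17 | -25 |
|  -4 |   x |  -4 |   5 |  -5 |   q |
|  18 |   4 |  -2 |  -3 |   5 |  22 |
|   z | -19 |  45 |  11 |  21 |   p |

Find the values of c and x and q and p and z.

c = 4, x = 19, q = 33, p = -11, z = -3

Rows 1 and 2 both sum to 44, so that's the common total.
Row 3 has 16 + 14 + 18 + 17 − 25 = 40; the blank must be 44 − 40 = 4.
Column 2 has 19 + 17 + 4 + 4 − 19 = 25; the blank must be 44 − 25 = 19.
Column 1 has 13 + 4 + 16 − 4 + 18 = 47; the blank must be 44 − 47 = -3.
Row 6 has -3 − 19 + 45 + 11 + 21 = 55; the blank must be 44 − 55 = -11.
Row 4 has -4 + 19 − 4 + 5 − 5 = 11; the blank must be 44 − 11 = 33.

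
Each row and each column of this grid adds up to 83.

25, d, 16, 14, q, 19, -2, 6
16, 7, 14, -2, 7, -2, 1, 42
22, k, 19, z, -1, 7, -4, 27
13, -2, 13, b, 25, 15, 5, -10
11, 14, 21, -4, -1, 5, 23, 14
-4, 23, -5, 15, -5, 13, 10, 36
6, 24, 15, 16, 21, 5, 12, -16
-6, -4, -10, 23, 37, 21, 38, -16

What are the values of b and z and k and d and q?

Column 5 has 7 − 1 + 25 − 1 − 5 + 21 + 37 = 83; the blank must be 83 − 83 = 0.
Row 1 has 25 + 16 + 14 + 0 + 19 − 2 + 6 = 78; the blank must be 83 − 78 = 5.
Column 2 has 5 + 7 − 2 + 14 + 23 + 24 − 4 = 67; the blank must be 83 − 67 = 16.
Row 3 has 22 + 16 + 19 − 1 + 7 − 4 + 27 = 86; the blank must be 83 − 86 = -3.
Row 4 has 13 − 2 + 13 + 25 + 15 + 5 − 10 = 59; the blank must be 83 − 59 = 24.

b = 24, z = -3, k = 16, d = 5, q = 0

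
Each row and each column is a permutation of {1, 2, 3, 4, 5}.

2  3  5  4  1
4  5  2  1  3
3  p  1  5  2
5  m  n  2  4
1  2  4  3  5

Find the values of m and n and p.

For row 4, column 3: column 3 already has {1, 2, 4, 5}; that leaves 3.
For row 4, column 2: row 4 already has {2, 3, 4, 5}; that leaves 1.
At (row 3, col 2): row 3 already has {1, 2, 3, 5}, so the value is 4.

m = 1, n = 3, p = 4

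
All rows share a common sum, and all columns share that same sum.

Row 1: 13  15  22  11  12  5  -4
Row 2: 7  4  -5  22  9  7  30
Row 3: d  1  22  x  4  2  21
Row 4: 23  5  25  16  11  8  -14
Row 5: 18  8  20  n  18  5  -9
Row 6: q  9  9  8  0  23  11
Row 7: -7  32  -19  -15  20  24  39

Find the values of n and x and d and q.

Rows 1 and 2 both sum to 74, so that's the common total.
The known cells in row 6 total 60, leaving 74 − 60 = 14 for the blank.
The known cells in column 1 total 68, leaving 74 − 68 = 6 for the blank.
The known cells in row 3 total 56, leaving 74 − 56 = 18 for the blank.
The known cells in row 5 total 60, leaving 74 − 60 = 14 for the blank.

n = 14, x = 18, d = 6, q = 14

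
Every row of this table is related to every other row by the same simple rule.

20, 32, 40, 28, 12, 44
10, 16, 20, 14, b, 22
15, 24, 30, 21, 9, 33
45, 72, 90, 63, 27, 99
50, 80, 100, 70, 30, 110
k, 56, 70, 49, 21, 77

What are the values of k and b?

Each row is a constant multiple of every other row — this is a multiplication table with the headers hidden.
Row 6 is 49/28 = 7/4 times row 1, so its entry in column 1 is 20 × 7/4 = 35.
Row 2 is 14/28 = 1/2 times row 1, so its entry in column 5 is 12 × 1/2 = 6.

k = 35, b = 6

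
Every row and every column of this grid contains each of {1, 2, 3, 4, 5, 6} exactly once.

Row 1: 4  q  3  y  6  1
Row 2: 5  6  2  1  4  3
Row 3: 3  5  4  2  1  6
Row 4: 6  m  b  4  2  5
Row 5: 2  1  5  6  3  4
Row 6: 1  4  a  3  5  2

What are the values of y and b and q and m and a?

For row 1, column 4: column 4 already has {1, 2, 3, 4, 6}; that leaves 5.
At (row 1, col 2): row 1 already has {1, 3, 4, 5, 6}, so the value is 2.
Cell (4,2): column 2 already has {1, 2, 4, 5, 6} → 3.
For row 4, column 3: row 4 already has {2, 3, 4, 5, 6}; that leaves 1.
At (row 6, col 3): row 6 already has {1, 2, 3, 4, 5}, so the value is 6.

y = 5, b = 1, q = 2, m = 3, a = 6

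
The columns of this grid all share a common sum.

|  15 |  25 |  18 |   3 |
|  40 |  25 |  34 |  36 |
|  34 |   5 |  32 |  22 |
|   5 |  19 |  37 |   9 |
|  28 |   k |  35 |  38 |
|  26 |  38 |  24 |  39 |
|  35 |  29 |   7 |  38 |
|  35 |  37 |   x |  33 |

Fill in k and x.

Columns 1 and 4 both add up to 218, so every column sums to 218.
Column 2: 25 + 25 + 5 + 19 + 38 + 29 + 37 = 178, so the missing entry is 218 − 178 = 40.
Column 3: 18 + 34 + 32 + 37 + 35 + 24 + 7 = 187, so the missing entry is 218 − 187 = 31.

k = 40, x = 31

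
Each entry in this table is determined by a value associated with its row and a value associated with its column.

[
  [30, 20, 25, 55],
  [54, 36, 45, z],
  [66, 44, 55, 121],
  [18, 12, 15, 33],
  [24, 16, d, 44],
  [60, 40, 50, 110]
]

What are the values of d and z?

Each row is a constant multiple of every other row — this is a multiplication table with the headers hidden.
Row 5 is 16/20 = 4/5 times row 1, so its entry in column 3 is 25 × 4/5 = 20.
Row 2 is 36/20 = 9/5 times row 1, so its entry in column 4 is 55 × 9/5 = 99.

d = 20, z = 99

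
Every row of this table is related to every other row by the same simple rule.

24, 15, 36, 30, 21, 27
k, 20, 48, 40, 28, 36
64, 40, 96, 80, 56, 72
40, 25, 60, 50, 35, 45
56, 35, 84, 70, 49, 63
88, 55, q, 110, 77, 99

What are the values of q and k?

q = 132, k = 32

Each row is a constant multiple of every other row — this is a multiplication table with the headers hidden.
Row 6 is 55/15 = 11/3 times row 1, so its entry in column 3 is 36 × 11/3 = 132.
Row 2 is 20/15 = 4/3 times row 1, so its entry in column 1 is 24 × 4/3 = 32.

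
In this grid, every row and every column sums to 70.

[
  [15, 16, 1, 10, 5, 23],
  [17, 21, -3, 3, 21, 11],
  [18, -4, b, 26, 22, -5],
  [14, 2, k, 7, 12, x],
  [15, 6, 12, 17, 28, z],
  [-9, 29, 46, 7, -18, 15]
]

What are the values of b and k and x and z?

Row 5 has 15 + 6 + 12 + 17 + 28 = 78; the blank must be 70 − 78 = -8.
Column 6 has 23 + 11 − 5 − 8 + 15 = 36; the blank must be 70 − 36 = 34.
Row 4 has 14 + 2 + 7 + 12 + 34 = 69; the blank must be 70 − 69 = 1.
Row 3 has 18 − 4 + 26 + 22 − 5 = 57; the blank must be 70 − 57 = 13.

b = 13, k = 1, x = 34, z = -8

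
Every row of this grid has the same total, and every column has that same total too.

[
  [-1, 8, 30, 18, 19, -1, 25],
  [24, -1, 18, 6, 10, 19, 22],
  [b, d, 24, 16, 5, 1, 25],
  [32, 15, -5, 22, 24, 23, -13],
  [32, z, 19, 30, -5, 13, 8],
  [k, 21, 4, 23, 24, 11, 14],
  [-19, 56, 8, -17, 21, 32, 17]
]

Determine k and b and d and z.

Rows 1 and 2 both sum to 98, so that's the common total.
Row 6 has 21 + 4 + 23 + 24 + 11 + 14 = 97; the blank must be 98 − 97 = 1.
Column 1 has -1 + 24 + 32 + 32 + 1 − 19 = 69; the blank must be 98 − 69 = 29.
Row 3 has 29 + 24 + 16 + 5 + 1 + 25 = 100; the blank must be 98 − 100 = -2.
Row 5 has 32 + 19 + 30 − 5 + 13 + 8 = 97; the blank must be 98 − 97 = 1.

k = 1, b = 29, d = -2, z = 1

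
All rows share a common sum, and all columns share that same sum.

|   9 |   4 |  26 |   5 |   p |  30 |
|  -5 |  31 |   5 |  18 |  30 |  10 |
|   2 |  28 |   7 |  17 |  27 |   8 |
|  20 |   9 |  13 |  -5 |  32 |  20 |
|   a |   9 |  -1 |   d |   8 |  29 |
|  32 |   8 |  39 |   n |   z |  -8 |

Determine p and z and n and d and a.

Rows 2 and 3 both sum to 89, so that's the common total.
Column 1: 9 − 5 + 2 + 20 + 32 = 58, so its missing entry is 89 − 58 = 31.
Row 1: 9 + 4 + 26 + 5 + 30 = 74, so its missing entry is 89 − 74 = 15.
Row 5: 31 + 9 − 1 + 8 + 29 = 76, so its missing entry is 89 − 76 = 13.
Column 5: 15 + 30 + 27 + 32 + 8 = 112, so its missing entry is 89 − 112 = -23.
Row 6: 32 + 8 + 39 − 23 − 8 = 48, so its missing entry is 89 − 48 = 41.

p = 15, z = -23, n = 41, d = 13, a = 31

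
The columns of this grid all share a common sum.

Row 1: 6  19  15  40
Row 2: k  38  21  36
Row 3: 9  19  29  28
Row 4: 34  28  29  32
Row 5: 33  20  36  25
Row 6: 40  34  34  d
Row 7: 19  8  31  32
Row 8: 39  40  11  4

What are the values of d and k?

d = 9, k = 26

The complete columns each total 206.
Column 4 is missing 206 − 197 = 9 (since 40 + 36 + 28 + 32 + 25 + 32 + 4 = 197).
Column 1 is missing 206 − 180 = 26 (since 6 + 9 + 34 + 33 + 40 + 19 + 39 = 180).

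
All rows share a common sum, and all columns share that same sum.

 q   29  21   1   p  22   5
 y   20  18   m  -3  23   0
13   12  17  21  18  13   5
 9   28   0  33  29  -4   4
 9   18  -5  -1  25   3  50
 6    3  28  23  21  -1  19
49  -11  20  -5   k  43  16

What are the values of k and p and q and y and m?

k = -13, p = 22, q = -1, y = 14, m = 27

Rows 3 and 4 both sum to 99, so that's the common total.
Row 7 has 49 − 11 + 20 − 5 + 43 + 16 = 112; the blank must be 99 − 112 = -13.
Column 5 has -3 + 18 + 29 + 25 + 21 − 13 = 77; the blank must be 99 − 77 = 22.
Row 1 has 29 + 21 + 1 + 22 + 22 + 5 = 100; the blank must be 99 − 100 = -1.
Column 1 has -1 + 13 + 9 + 9 + 6 + 49 = 85; the blank must be 99 − 85 = 14.
Row 2 has 14 + 20 + 18 − 3 + 23 + 0 = 72; the blank must be 99 − 72 = 27.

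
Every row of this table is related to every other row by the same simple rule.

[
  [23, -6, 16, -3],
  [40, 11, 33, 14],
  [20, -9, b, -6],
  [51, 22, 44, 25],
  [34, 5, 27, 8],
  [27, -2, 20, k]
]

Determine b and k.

b = 13, k = 1

The difference between any two rows is the same in every column — this is an addition table with the headers hidden.
Row 3 minus row 1 is -9 − (-6) = -3, so its entry in column 3 is 16 + (-3) = 13.
Row 6 minus row 1 is -2 − (-6) = 4, so its entry in column 4 is -3 + 4 = 1.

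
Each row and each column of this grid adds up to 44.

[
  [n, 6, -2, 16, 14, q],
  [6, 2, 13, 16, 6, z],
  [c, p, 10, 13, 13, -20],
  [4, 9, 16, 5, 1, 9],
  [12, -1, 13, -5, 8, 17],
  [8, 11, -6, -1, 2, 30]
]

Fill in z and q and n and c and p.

z = 1, q = 7, n = 3, c = 11, p = 17

Column 2 has 6 + 2 + 9 − 1 + 11 = 27; the blank must be 44 − 27 = 17.
Row 2 has 6 + 2 + 13 + 16 + 6 = 43; the blank must be 44 − 43 = 1.
Row 3 has 17 + 10 + 13 + 13 − 20 = 33; the blank must be 44 − 33 = 11.
Column 1 has 6 + 11 + 4 + 12 + 8 = 41; the blank must be 44 − 41 = 3.
Row 1 has 3 + 6 − 2 + 16 + 14 = 37; the blank must be 44 − 37 = 7.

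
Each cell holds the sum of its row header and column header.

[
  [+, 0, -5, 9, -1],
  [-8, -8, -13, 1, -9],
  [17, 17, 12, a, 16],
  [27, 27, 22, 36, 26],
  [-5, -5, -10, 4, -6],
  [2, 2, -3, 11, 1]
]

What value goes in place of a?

17 + 9 = 26.

26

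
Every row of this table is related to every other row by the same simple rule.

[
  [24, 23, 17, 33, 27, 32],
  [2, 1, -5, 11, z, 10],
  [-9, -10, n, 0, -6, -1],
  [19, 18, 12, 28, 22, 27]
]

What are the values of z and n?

z = 5, n = -16

The difference between any two rows is the same in every column — this is an addition table with the headers hidden.
Row 2 minus row 1 is 11 − 33 = -22, so its entry in column 5 is 27 + (-22) = 5.
Row 3 minus row 1 is 0 − 33 = -33, so its entry in column 3 is 17 + (-33) = -16.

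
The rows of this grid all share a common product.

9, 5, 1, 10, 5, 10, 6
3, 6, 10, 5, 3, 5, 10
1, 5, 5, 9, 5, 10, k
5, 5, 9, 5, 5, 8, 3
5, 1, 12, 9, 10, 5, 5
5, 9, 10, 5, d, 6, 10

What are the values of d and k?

Rows 1 and 4 each multiply to 135000, so every row has product 135000.
Row 6: 5×9×10×5×6×10 = 135000, so the missing entry is 135000 ÷ 135000 = 1.
Row 3: 1×5×5×9×5×10 = 11250, so the missing entry is 135000 ÷ 11250 = 12.

d = 1, k = 12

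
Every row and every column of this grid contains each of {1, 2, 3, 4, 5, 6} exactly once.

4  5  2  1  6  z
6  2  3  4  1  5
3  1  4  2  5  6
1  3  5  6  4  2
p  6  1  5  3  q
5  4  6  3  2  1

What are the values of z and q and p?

z = 3, q = 4, p = 2

Cell (5,1): column 1 already has {1, 3, 4, 5, 6} → 2.
Cell (5,6): row 5 already has {1, 2, 3, 5, 6} → 4.
Cell (1,6): row 1 already has {1, 2, 4, 5, 6} → 3.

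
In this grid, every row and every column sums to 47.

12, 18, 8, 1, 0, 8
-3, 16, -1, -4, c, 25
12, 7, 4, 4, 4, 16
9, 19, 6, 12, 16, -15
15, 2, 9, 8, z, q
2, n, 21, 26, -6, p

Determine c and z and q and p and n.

c = 14, z = 19, q = -6, p = 19, n = -15

Column 2: 18 + 16 + 7 + 19 + 2 = 62, so its missing entry is 47 − 62 = -15.
Row 6: 2 − 15 + 21 + 26 − 6 = 28, so its missing entry is 47 − 28 = 19.
Row 2: -3 + 16 − 1 − 4 + 25 = 33, so its missing entry is 47 − 33 = 14.
Column 5: 0 + 14 + 4 + 16 − 6 = 28, so its missing entry is 47 − 28 = 19.
Row 5: 15 + 2 + 9 + 8 + 19 = 53, so its missing entry is 47 − 53 = -6.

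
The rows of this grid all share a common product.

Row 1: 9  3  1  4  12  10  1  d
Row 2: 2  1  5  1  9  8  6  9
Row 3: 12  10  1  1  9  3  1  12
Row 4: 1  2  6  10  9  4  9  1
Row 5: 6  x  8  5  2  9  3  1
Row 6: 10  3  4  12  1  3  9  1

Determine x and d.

x = 3, d = 3

Rows 4 and 6 each multiply to 38880, so every row has product 38880.
Row 5: 6×8×5×2×9×3×1 = 12960, so the missing entry is 38880 ÷ 12960 = 3.
Row 1: 9×3×1×4×12×10×1 = 12960, so the missing entry is 38880 ÷ 12960 = 3.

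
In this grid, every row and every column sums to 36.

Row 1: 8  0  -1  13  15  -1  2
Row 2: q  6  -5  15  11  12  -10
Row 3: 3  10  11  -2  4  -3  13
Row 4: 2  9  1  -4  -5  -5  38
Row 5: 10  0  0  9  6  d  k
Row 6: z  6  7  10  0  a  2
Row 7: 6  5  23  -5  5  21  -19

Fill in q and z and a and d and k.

Column 7 has 2 − 10 + 13 + 38 + 2 − 19 = 26; the blank must be 36 − 26 = 10.
Row 5 has 10 + 0 + 0 + 9 + 6 + 10 = 35; the blank must be 36 − 35 = 1.
Column 6 has -1 + 12 − 3 − 5 + 1 + 21 = 25; the blank must be 36 − 25 = 11.
Row 6 has 6 + 7 + 10 + 0 + 11 + 2 = 36; the blank must be 36 − 36 = 0.
Row 2 has 6 − 5 + 15 + 11 + 12 − 10 = 29; the blank must be 36 − 29 = 7.

q = 7, z = 0, a = 11, d = 1, k = 10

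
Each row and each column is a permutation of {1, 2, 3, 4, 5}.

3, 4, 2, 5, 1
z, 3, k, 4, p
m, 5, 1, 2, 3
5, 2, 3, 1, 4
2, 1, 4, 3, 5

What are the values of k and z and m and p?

At (row 2, col 3): column 3 already has {1, 2, 3, 4}, so the value is 5.
Cell (3,1): row 3 already has {1, 2, 3, 5} → 4.
Cell (2,1): column 1 already has {2, 3, 4, 5} → 1.
For row 2, column 5: row 2 already has {1, 3, 4, 5}; that leaves 2.

k = 5, z = 1, m = 4, p = 2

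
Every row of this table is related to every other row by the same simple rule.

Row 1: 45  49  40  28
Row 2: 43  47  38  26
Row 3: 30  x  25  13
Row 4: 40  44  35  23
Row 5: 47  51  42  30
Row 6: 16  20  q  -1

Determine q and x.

The difference between any two rows is the same in every column — this is an addition table with the headers hidden.
Row 6 minus row 1 is -1 − 28 = -29, so its entry in column 3 is 40 + (-29) = 11.
Row 3 minus row 1 is 13 − 28 = -15, so its entry in column 2 is 49 + (-15) = 34.

q = 11, x = 34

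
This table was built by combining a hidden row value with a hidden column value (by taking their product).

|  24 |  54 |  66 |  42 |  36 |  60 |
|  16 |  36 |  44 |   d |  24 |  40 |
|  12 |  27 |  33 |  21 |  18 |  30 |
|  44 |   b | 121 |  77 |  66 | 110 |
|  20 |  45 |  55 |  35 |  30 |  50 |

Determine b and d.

b = 99, d = 28

Each row is a constant multiple of every other row — this is a multiplication table with the headers hidden.
Row 4 is 110/60 = 11/6 times row 1, so its entry in column 2 is 54 × 11/6 = 99.
Row 2 is 40/60 = 2/3 times row 1, so its entry in column 4 is 42 × 2/3 = 28.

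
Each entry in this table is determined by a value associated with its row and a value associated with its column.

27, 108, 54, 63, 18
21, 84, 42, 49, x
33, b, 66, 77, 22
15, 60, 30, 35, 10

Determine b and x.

Each row is a constant multiple of every other row — this is a multiplication table with the headers hidden.
Row 3 is 33/27 = 11/9 times row 1, so its entry in column 2 is 108 × 11/9 = 132.
Row 2 is 21/27 = 7/9 times row 1, so its entry in column 5 is 18 × 7/9 = 14.

b = 132, x = 14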